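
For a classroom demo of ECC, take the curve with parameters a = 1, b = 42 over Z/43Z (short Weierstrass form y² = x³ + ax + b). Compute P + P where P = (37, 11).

tangent at (37, 11): λ = (3·37² + 1)/(2·11) ≡ 23/22. 22⁻¹ ≡ 2 (mod 43) since 22·2 = 44 ≡ 1, so λ ≡ 23·2 ≡ 3.
  x = λ² - 37 - 37 = 9 - 74 ≡ 21; y = λ·(37 - 21) - 11 ≡ 37. → (21, 37)

(21, 37)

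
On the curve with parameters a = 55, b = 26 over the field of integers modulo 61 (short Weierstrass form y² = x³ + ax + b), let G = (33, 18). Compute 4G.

Repeated addition: build up to 4G.
2G: tangent at (33, 18): λ = (3·33² + 55)/(2·18) ≡ 28/36. 36⁻¹ ≡ 39 (mod 61), so λ ≡ 28·39 ≡ 55.
  x = λ² - 33 - 33 = 3025 - 66 ≡ 31; y = λ·(33 - 31) - 18 ≡ 31. → (31, 31)
3G: (31, 31) + (33, 18). λ = (18 - 31)/(33 - 31) ≡ 48/2 mod 61. 2⁻¹ ≡ 31 (mod 61), so λ ≡ 24.
  x = λ² - 31 - 33 = 576 - 64 ≡ 24; y = λ·(31 - 24) - 31 ≡ 15. → (24, 15)
4G: (24, 15) + (33, 18). λ = (18 - 15)/(33 - 24) ≡ 3/9 mod 61. 9⁻¹ ≡ 34 (mod 61) since 9·34 = 306 ≡ 1, so λ ≡ 41.
  x = λ² - 24 - 33 = 1681 - 57 ≡ 38; y = λ·(24 - 38) - 15 ≡ 21. → (38, 21)

(38, 21)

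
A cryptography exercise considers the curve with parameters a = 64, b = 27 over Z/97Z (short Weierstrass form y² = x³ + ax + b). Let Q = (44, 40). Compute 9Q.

(36, 83)

Repeated addition: build up to 9Q.
2Q: tangent at (44, 40): λ = (3·44² + 64)/(2·40) ≡ 52/80. 80⁻¹ ≡ 57 (mod 97) since 80·57 = 4560 ≡ 1, so λ ≡ 52·57 ≡ 54.
  x = λ² - 44 - 44 = 2916 - 88 ≡ 15; y = λ·(44 - 15) - 40 ≡ 71. → (15, 71)
3Q: (15, 71) + (44, 40). λ = (40 - 71)/(44 - 15) ≡ 66/29 mod 97. 29⁻¹ ≡ 87 (mod 97), so λ ≡ 19.
  x = λ² - 15 - 44 = 361 - 59 ≡ 11; y = λ·(15 - 11) - 71 ≡ 5. → (11, 5)
4Q: (11, 5) + (44, 40). λ = (40 - 5)/(44 - 11) ≡ 35/33 mod 97. 33⁻¹ ≡ 50 (mod 97), so λ ≡ 4.
  x = λ² - 11 - 44 = 16 - 55 ≡ 58; y = λ·(11 - 58) - 5 ≡ 1. → (58, 1)
5Q: (58, 1) + (44, 40). λ = (40 - 1)/(44 - 58) ≡ 39/83 mod 97. 83⁻¹ ≡ 90 (mod 97) since 83·90 = 7470 ≡ 1, so λ ≡ 18.
  x = λ² - 58 - 44 = 324 - 102 ≡ 28; y = λ·(58 - 28) - 1 ≡ 54. → (28, 54)
6Q: (28, 54) + (44, 40). λ = (40 - 54)/(44 - 28) ≡ 83/16 mod 97. 16⁻¹ ≡ 91 (mod 97) since 16·91 = 1456 ≡ 1, so λ ≡ 84.
  x = λ² - 28 - 44 = 7056 - 72 ≡ 0; y = λ·(28 - 0) - 54 ≡ 67. → (0, 67)
7Q: (0, 67) + (44, 40). λ = (40 - 67)/(44 - 0) ≡ 70/44 mod 97. 44⁻¹ ≡ 86 (mod 97), so λ ≡ 6.
  x = λ² - 0 - 44 = 36 - 44 ≡ 89; y = λ·(0 - 89) - 67 ≡ 78. → (89, 78)
8Q: (89, 78) + (44, 40). λ = (40 - 78)/(44 - 89) ≡ 59/52 mod 97. 52⁻¹ ≡ 28 (mod 97), so λ ≡ 3.
  x = λ² - 89 - 44 = 9 - 133 ≡ 70; y = λ·(89 - 70) - 78 ≡ 76. → (70, 76)
9Q: (70, 76) + (44, 40). λ = (40 - 76)/(44 - 70) ≡ 61/71 mod 97. 71⁻¹ ≡ 41 (mod 97) since 71·41 = 2911 ≡ 1, so λ ≡ 76.
  x = λ² - 70 - 44 = 5776 - 114 ≡ 36; y = λ·(70 - 36) - 76 ≡ 83. → (36, 83)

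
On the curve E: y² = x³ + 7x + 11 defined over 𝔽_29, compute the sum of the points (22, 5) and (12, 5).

(24, 24)

(22, 5) + (12, 5). λ = (5 - 5)/(12 - 22) ≡ 0/19 mod 29. 19⁻¹ ≡ 26 (mod 29) since 19·26 = 494 ≡ 1, so λ ≡ 0.
  x = λ² - 22 - 12 = 0 - 34 ≡ 24; y = λ·(22 - 24) - 5 ≡ 24. → (24, 24)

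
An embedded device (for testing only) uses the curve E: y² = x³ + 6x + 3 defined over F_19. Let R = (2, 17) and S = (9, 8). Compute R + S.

(5, 14)

(2, 17) + (9, 8). λ = (8 - 17)/(9 - 2) ≡ 10/7 mod 19. 7⁻¹ ≡ 11 (mod 19) since 7·11 = 77 ≡ 1, so λ ≡ 15.
  x = λ² - 2 - 9 = 225 - 11 ≡ 5; y = λ·(2 - 5) - 17 ≡ 14. → (5, 14)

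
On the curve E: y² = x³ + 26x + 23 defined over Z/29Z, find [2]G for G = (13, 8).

tangent at (13, 8): λ = (3·13² + 26)/(2·8) ≡ 11/16. 16⁻¹ ≡ 20 (mod 29), so λ ≡ 11·20 ≡ 17.
  x = λ² - 13 - 13 = 289 - 26 ≡ 2; y = λ·(13 - 2) - 8 ≡ 5. → (2, 5)

(2, 5)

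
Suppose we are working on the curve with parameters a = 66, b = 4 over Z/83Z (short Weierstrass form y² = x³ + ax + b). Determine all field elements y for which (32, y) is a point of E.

x³ + 66x + 4 = 34884 ≡ 24 (mod 83).
24 is a non-residue mod 83; no y exists.

none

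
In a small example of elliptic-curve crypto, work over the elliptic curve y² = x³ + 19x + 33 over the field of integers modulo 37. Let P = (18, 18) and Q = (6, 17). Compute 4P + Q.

(22, 6)

First 4P:
Repeated addition: build up to 4P.
2P: tangent at (18, 18): λ = (3·18² + 19)/(2·18) ≡ 29/36. 36⁻¹ ≡ 36 (mod 37) since 36·36 = 1296 ≡ 1, so λ ≡ 29·36 ≡ 8.
  x = λ² - 18 - 18 = 64 - 36 ≡ 28; y = λ·(18 - 28) - 18 ≡ 13. → (28, 13)
3P: (28, 13) + (18, 18). λ = (18 - 13)/(18 - 28) ≡ 5/27 mod 37. 27⁻¹ ≡ 11 (mod 37) since 27·11 = 297 ≡ 1, so λ ≡ 18.
  x = λ² - 28 - 18 = 324 - 46 ≡ 19; y = λ·(28 - 19) - 13 ≡ 1. → (19, 1)
4P: (19, 1) + (18, 18). λ = (18 - 1)/(18 - 19) ≡ 17/36 mod 37. 36⁻¹ ≡ 36 (mod 37), so λ ≡ 20.
  x = λ² - 19 - 18 = 400 - 37 ≡ 30; y = λ·(19 - 30) - 1 ≡ 1. → (30, 1)
4P = (30, 1).
Finally 4P + Q:
(30, 1) + (6, 17). λ = (17 - 1)/(6 - 30) ≡ 16/13 mod 37. 13⁻¹ ≡ 20 (mod 37), so λ ≡ 24.
  x = λ² - 30 - 6 = 576 - 36 ≡ 22; y = λ·(30 - 22) - 1 ≡ 6. → (22, 6)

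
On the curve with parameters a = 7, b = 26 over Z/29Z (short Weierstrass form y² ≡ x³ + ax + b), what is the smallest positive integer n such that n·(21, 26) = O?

12

2P: tangent at (21, 26): λ = (3·21² + 7)/(2·26) ≡ 25/23. 23⁻¹ ≡ 24 (mod 29), so λ ≡ 25·24 ≡ 20.
  x = λ² - 21 - 21 = 400 - 42 ≡ 10; y = λ·(21 - 10) - 26 ≡ 20. → (10, 20)
3P: (10, 20) + (21, 26). λ = (26 - 20)/(21 - 10) ≡ 6/11 mod 29. 11⁻¹ ≡ 8 (mod 29), so λ ≡ 19.
  x = λ² - 10 - 21 = 361 - 31 ≡ 11; y = λ·(10 - 11) - 20 ≡ 19. → (11, 19)
4P: (11, 19) + (21, 26). λ = (26 - 19)/(21 - 11) ≡ 7/10 mod 29. 10⁻¹ ≡ 3 (mod 29), so λ ≡ 21.
  x = λ² - 11 - 21 = 441 - 32 ≡ 3; y = λ·(11 - 3) - 19 ≡ 4. → (3, 4)
5P: (3, 4) + (21, 26). λ = (26 - 4)/(21 - 3) ≡ 22/18 mod 29. 18⁻¹ ≡ 21 (mod 29), so λ ≡ 27.
  x = λ² - 3 - 21 = 729 - 24 ≡ 9; y = λ·(3 - 9) - 4 ≡ 8. → (9, 8)
6P: (9, 8) + (21, 26). λ = (26 - 8)/(21 - 9) ≡ 18/12 mod 29. 12⁻¹ ≡ 17 (mod 29), so λ ≡ 16.
  x = λ² - 9 - 21 = 256 - 30 ≡ 23; y = λ·(9 - 23) - 8 ≡ 0. → (23, 0)
7P: (23, 0) + (21, 26). λ = (26 - 0)/(21 - 23) ≡ 26/27 mod 29. 27⁻¹ ≡ 14 (mod 29) since 27·14 = 378 ≡ 1, so λ ≡ 16.
  x = λ² - 23 - 21 = 256 - 44 ≡ 9; y = λ·(23 - 9) - 0 ≡ 21. → (9, 21)
8P: (9, 21) + (21, 26). λ = (26 - 21)/(21 - 9) ≡ 5/12 mod 29. 12⁻¹ ≡ 17 (mod 29) since 12·17 = 204 ≡ 1, so λ ≡ 27.
  x = λ² - 9 - 21 = 729 - 30 ≡ 3; y = λ·(9 - 3) - 21 ≡ 25. → (3, 25)
9P: (3, 25) + (21, 26). λ = (26 - 25)/(21 - 3) ≡ 1/18 mod 29. 18⁻¹ ≡ 21 (mod 29), so λ ≡ 21.
  x = λ² - 3 - 21 = 441 - 24 ≡ 11; y = λ·(3 - 11) - 25 ≡ 10. → (11, 10)
10P: (11, 10) + (21, 26). λ = (26 - 10)/(21 - 11) ≡ 16/10 mod 29. 10⁻¹ ≡ 3 (mod 29), so λ ≡ 19.
  x = λ² - 11 - 21 = 361 - 32 ≡ 10; y = λ·(11 - 10) - 10 ≡ 9. → (10, 9)
11P: (10, 9) + (21, 26). λ = (26 - 9)/(21 - 10) ≡ 17/11 mod 29. 11⁻¹ ≡ 8 (mod 29) since 11·8 = 88 ≡ 1, so λ ≡ 20.
  x = λ² - 10 - 21 = 400 - 31 ≡ 21; y = λ·(10 - 21) - 9 ≡ 3. → (21, 3)
12P: (21, 3) + (21, 26): same x and y₁ ≡ -y₂, so the sum is O.
12P = O, so the order is 12.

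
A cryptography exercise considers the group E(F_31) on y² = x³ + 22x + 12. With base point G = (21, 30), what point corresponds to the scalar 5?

Double-and-add on 5 = (101)₂. Start with G = (21, 30) for the leading 1-bit.
double: tangent at (21, 30): λ = (3·21² + 22)/(2·30) ≡ 12/29. 29⁻¹ ≡ 15 (mod 31) since 29·15 = 435 ≡ 1, so λ ≡ 12·15 ≡ 25.
  x = λ² - 21 - 21 = 625 - 42 ≡ 25; y = λ·(21 - 25) - 30 ≡ 25. → (25, 25)
double: tangent at (25, 25): λ = (3·25² + 22)/(2·25) ≡ 6/19. 19⁻¹ ≡ 18 (mod 31), so λ ≡ 6·18 ≡ 15.
  x = λ² - 25 - 25 = 225 - 50 ≡ 20; y = λ·(25 - 20) - 25 ≡ 19. → (20, 19)
add G: (20, 19) + (21, 30). λ = (30 - 19)/(21 - 20) ≡ 11/1 mod 31. 1⁻¹ ≡ 1 (mod 31) since 1·1 = 1 ≡ 1, so λ ≡ 11.
  x = λ² - 20 - 21 = 121 - 41 ≡ 18; y = λ·(20 - 18) - 19 ≡ 3. → (18, 3)

(18, 3)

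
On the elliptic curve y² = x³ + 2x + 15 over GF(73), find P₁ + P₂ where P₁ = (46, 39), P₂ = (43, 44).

(46, 39) + (43, 44). λ = (44 - 39)/(43 - 46) ≡ 5/70 mod 73. 70⁻¹ ≡ 24 (mod 73), so λ ≡ 47.
  x = λ² - 46 - 43 = 2209 - 89 ≡ 3; y = λ·(46 - 3) - 39 ≡ 11. → (3, 11)

(3, 11)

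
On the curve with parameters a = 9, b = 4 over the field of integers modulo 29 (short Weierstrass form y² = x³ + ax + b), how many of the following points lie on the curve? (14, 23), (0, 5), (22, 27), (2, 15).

1

(14, 23): 23² ≡ 7, rhs ≡ 3 → off.
(0, 5): 5² ≡ 25, rhs ≡ 4 → off.
(22, 27): 27² ≡ 4, rhs ≡ 4 → on.
(2, 15): 15² ≡ 22, rhs ≡ 1 → off.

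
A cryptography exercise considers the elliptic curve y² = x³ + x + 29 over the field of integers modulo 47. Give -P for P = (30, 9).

-(30, 9) = (30, -9 mod 47) = (30, 38).

(30, 38)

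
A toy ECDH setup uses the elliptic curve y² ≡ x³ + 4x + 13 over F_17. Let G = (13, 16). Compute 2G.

(4, 5)

tangent at (13, 16): λ = (3·13² + 4)/(2·16) ≡ 1/15. 15⁻¹ ≡ 8 (mod 17) since 15·8 = 120 ≡ 1, so λ ≡ 1·8 ≡ 8.
  x = λ² - 13 - 13 = 64 - 26 ≡ 4; y = λ·(13 - 4) - 16 ≡ 5. → (4, 5)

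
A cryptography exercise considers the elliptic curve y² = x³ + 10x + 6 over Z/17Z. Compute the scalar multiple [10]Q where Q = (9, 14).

Double-and-add on 10 = (1010)₂. Start with Q = (9, 14) for the leading 1-bit.
double: tangent at (9, 14): λ = (3·9² + 10)/(2·14) ≡ 15/11. 11⁻¹ ≡ 14 (mod 17), so λ ≡ 15·14 ≡ 6.
  x = λ² - 9 - 9 = 36 - 18 ≡ 1; y = λ·(9 - 1) - 14 ≡ 0. → (1, 0)
double: (1, 0) + (1, 0): same x and y₁ ≡ -y₂, so the sum is O.
add Q: O + (9, 14) = (9, 14) (identity).
double: tangent at (9, 14): λ = (3·9² + 10)/(2·14) ≡ 15/11. 11⁻¹ ≡ 14 (mod 17) since 11·14 = 154 ≡ 1, so λ ≡ 15·14 ≡ 6.
  x = λ² - 9 - 9 = 36 - 18 ≡ 1; y = λ·(9 - 1) - 14 ≡ 0. → (1, 0)

(1, 0)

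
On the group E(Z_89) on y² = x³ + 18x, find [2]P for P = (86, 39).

tangent at (86, 39): λ = (3·86² + 18)/(2·39) ≡ 45/78. 78⁻¹ ≡ 8 (mod 89), so λ ≡ 45·8 ≡ 4.
  x = λ² - 86 - 86 = 16 - 172 ≡ 22; y = λ·(86 - 22) - 39 ≡ 39. → (22, 39)

(22, 39)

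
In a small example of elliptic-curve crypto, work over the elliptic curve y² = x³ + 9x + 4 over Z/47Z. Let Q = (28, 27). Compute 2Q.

(28, 20)

tangent at (28, 27): λ = (3·28² + 9)/(2·27) ≡ 11/7. 7⁻¹ ≡ 27 (mod 47) since 7·27 = 189 ≡ 1, so λ ≡ 11·27 ≡ 15.
  x = λ² - 28 - 28 = 225 - 56 ≡ 28; y = λ·(28 - 28) - 27 ≡ 20. → (28, 20)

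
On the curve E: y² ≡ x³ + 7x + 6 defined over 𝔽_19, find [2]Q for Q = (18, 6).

tangent at (18, 6): λ = (3·18² + 7)/(2·6) ≡ 10/12. 12⁻¹ ≡ 8 (mod 19), so λ ≡ 10·8 ≡ 4.
  x = λ² - 18 - 18 = 16 - 36 ≡ 18; y = λ·(18 - 18) - 6 ≡ 13. → (18, 13)

(18, 13)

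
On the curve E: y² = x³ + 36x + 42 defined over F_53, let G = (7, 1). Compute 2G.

tangent at (7, 1): λ = (3·7² + 36)/(2·1) ≡ 24/2. 2⁻¹ ≡ 27 (mod 53) since 2·27 = 54 ≡ 1, so λ ≡ 24·27 ≡ 12.
  x = λ² - 7 - 7 = 144 - 14 ≡ 24; y = λ·(7 - 24) - 1 ≡ 7. → (24, 7)

(24, 7)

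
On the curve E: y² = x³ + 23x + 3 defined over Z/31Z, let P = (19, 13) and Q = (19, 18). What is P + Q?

The two points share x = 19 and their y-coordinates satisfy 13 + 18 ≡ 0 (mod 31), so they are inverses. Their sum is ∞.

O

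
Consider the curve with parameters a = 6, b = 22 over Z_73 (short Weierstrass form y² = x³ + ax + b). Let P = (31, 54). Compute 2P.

tangent at (31, 54): λ = (3·31² + 6)/(2·54) ≡ 42/35. 35⁻¹ ≡ 48 (mod 73), so λ ≡ 42·48 ≡ 45.
  x = λ² - 31 - 31 = 2025 - 62 ≡ 65; y = λ·(31 - 65) - 54 ≡ 22. → (65, 22)

(65, 22)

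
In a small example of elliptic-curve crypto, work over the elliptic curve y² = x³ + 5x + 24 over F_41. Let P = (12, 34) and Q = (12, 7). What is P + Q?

O

The two points share x = 12 and their y-coordinates satisfy 34 + 7 ≡ 0 (mod 41), so they are inverses. Their sum is O.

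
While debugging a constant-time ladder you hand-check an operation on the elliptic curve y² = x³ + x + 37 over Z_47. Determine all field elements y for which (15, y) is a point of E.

none

x³ + 1x + 37 = 3427 ≡ 43 (mod 47).
43 is a non-residue mod 47; no y exists.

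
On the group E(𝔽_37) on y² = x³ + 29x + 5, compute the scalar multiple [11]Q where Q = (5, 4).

(4, 0)

Repeated addition: build up to 11Q.
2Q: tangent at (5, 4): λ = (3·5² + 29)/(2·4) ≡ 30/8. 8⁻¹ ≡ 14 (mod 37), so λ ≡ 30·14 ≡ 13.
  x = λ² - 5 - 5 = 169 - 10 ≡ 11; y = λ·(5 - 11) - 4 ≡ 29. → (11, 29)
3Q: (11, 29) + (5, 4). λ = (4 - 29)/(5 - 11) ≡ 12/31 mod 37. 31⁻¹ ≡ 6 (mod 37), so λ ≡ 35.
  x = λ² - 11 - 5 = 1225 - 16 ≡ 25; y = λ·(11 - 25) - 29 ≡ 36. → (25, 36)
4Q: (25, 36) + (5, 4). λ = (4 - 36)/(5 - 25) ≡ 5/17 mod 37. 17⁻¹ ≡ 24 (mod 37) since 17·24 = 408 ≡ 1, so λ ≡ 9.
  x = λ² - 25 - 5 = 81 - 30 ≡ 14; y = λ·(25 - 14) - 36 ≡ 26. → (14, 26)
5Q: (14, 26) + (5, 4). λ = (4 - 26)/(5 - 14) ≡ 15/28 mod 37. 28⁻¹ ≡ 4 (mod 37) since 28·4 = 112 ≡ 1, so λ ≡ 23.
  x = λ² - 14 - 5 = 529 - 19 ≡ 29; y = λ·(14 - 29) - 26 ≡ 36. → (29, 36)
6Q: (29, 36) + (5, 4). λ = (4 - 36)/(5 - 29) ≡ 5/13 mod 37. 13⁻¹ ≡ 20 (mod 37) since 13·20 = 260 ≡ 1, so λ ≡ 26.
  x = λ² - 29 - 5 = 676 - 34 ≡ 13; y = λ·(29 - 13) - 36 ≡ 10. → (13, 10)
7Q: (13, 10) + (5, 4). λ = (4 - 10)/(5 - 13) ≡ 31/29 mod 37. 29⁻¹ ≡ 23 (mod 37) since 29·23 = 667 ≡ 1, so λ ≡ 10.
  x = λ² - 13 - 5 = 100 - 18 ≡ 8; y = λ·(13 - 8) - 10 ≡ 3. → (8, 3)
8Q: (8, 3) + (5, 4). λ = (4 - 3)/(5 - 8) ≡ 1/34 mod 37. 34⁻¹ ≡ 12 (mod 37), so λ ≡ 12.
  x = λ² - 8 - 5 = 144 - 13 ≡ 20; y = λ·(8 - 20) - 3 ≡ 1. → (20, 1)
9Q: (20, 1) + (5, 4). λ = (4 - 1)/(5 - 20) ≡ 3/22 mod 37. 22⁻¹ ≡ 32 (mod 37) since 22·32 = 704 ≡ 1, so λ ≡ 22.
  x = λ² - 20 - 5 = 484 - 25 ≡ 15; y = λ·(20 - 15) - 1 ≡ 35. → (15, 35)
10Q: (15, 35) + (5, 4). λ = (4 - 35)/(5 - 15) ≡ 6/27 mod 37. 27⁻¹ ≡ 11 (mod 37), so λ ≡ 29.
  x = λ² - 15 - 5 = 841 - 20 ≡ 7; y = λ·(15 - 7) - 35 ≡ 12. → (7, 12)
11Q: (7, 12) + (5, 4). λ = (4 - 12)/(5 - 7) ≡ 29/35 mod 37. 35⁻¹ ≡ 18 (mod 37) since 35·18 = 630 ≡ 1, so λ ≡ 4.
  x = λ² - 7 - 5 = 16 - 12 ≡ 4; y = λ·(7 - 4) - 12 ≡ 0. → (4, 0)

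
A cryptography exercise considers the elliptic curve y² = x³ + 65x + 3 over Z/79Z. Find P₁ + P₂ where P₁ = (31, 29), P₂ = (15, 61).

(37, 62)

(31, 29) + (15, 61). λ = (61 - 29)/(15 - 31) ≡ 32/63 mod 79. 63⁻¹ ≡ 74 (mod 79), so λ ≡ 77.
  x = λ² - 31 - 15 = 5929 - 46 ≡ 37; y = λ·(31 - 37) - 29 ≡ 62. → (37, 62)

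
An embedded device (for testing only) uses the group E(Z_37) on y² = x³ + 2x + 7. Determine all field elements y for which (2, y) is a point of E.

none

x³ + 2x + 7 = 19 ≡ 19 (mod 37).
19 is a non-residue mod 37; no y exists.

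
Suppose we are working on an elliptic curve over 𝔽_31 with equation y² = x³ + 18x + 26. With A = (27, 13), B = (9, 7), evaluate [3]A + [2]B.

(16, 16)

First 3A:
Repeated addition: build up to 3A.
2A: tangent at (27, 13): λ = (3·27² + 18)/(2·13) ≡ 4/26. 26⁻¹ ≡ 6 (mod 31), so λ ≡ 4·6 ≡ 24.
  x = λ² - 27 - 27 = 576 - 54 ≡ 26; y = λ·(27 - 26) - 13 ≡ 11. → (26, 11)
3A: (26, 11) + (27, 13). λ = (13 - 11)/(27 - 26) ≡ 2/1 mod 31. 1⁻¹ ≡ 1 (mod 31), so λ ≡ 2.
  x = λ² - 26 - 27 = 4 - 53 ≡ 13; y = λ·(26 - 13) - 11 ≡ 15. → (13, 15)
3A = (13, 15).
Next 2B:
Repeated addition: build up to 2B.
2B: tangent at (9, 7): λ = (3·9² + 18)/(2·7) ≡ 13/14. 14⁻¹ ≡ 20 (mod 31) since 14·20 = 280 ≡ 1, so λ ≡ 13·20 ≡ 12.
  x = λ² - 9 - 9 = 144 - 18 ≡ 2; y = λ·(9 - 2) - 7 ≡ 15. → (2, 15)
2B = (2, 15).
Finally 3A + 2B:
(13, 15) + (2, 15). λ = (15 - 15)/(2 - 13) ≡ 0/20 mod 31. 20⁻¹ ≡ 14 (mod 31), so λ ≡ 0.
  x = λ² - 13 - 2 = 0 - 15 ≡ 16; y = λ·(13 - 16) - 15 ≡ 16. → (16, 16)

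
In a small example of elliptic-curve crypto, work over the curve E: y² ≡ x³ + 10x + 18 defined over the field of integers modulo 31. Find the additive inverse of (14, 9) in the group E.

(14, 22)

-(14, 9) = (14, -9 mod 31) = (14, 22).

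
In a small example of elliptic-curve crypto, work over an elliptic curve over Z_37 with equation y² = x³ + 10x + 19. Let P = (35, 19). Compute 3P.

Repeated addition: build up to 3P.
2P: tangent at (35, 19): λ = (3·35² + 10)/(2·19) ≡ 22/1. 1⁻¹ ≡ 1 (mod 37), so λ ≡ 22·1 ≡ 22.
  x = λ² - 35 - 35 = 484 - 70 ≡ 7; y = λ·(35 - 7) - 19 ≡ 5. → (7, 5)
3P: (7, 5) + (35, 19). λ = (19 - 5)/(35 - 7) ≡ 14/28 mod 37. 28⁻¹ ≡ 4 (mod 37) since 28·4 = 112 ≡ 1, so λ ≡ 19.
  x = λ² - 7 - 35 = 361 - 42 ≡ 23; y = λ·(7 - 23) - 5 ≡ 24. → (23, 24)

(23, 24)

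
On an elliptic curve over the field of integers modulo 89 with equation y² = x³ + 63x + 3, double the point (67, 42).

(5, 40)

tangent at (67, 42): λ = (3·67² + 63)/(2·42) ≡ 2/84. 84⁻¹ ≡ 71 (mod 89), so λ ≡ 2·71 ≡ 53.
  x = λ² - 67 - 67 = 2809 - 134 ≡ 5; y = λ·(67 - 5) - 42 ≡ 40. → (5, 40)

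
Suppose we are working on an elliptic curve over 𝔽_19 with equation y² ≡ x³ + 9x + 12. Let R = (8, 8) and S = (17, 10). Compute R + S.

(8, 8) + (17, 10). λ = (10 - 8)/(17 - 8) ≡ 2/9 mod 19. 9⁻¹ ≡ 17 (mod 19) since 9·17 = 153 ≡ 1, so λ ≡ 15.
  x = λ² - 8 - 17 = 225 - 25 ≡ 10; y = λ·(8 - 10) - 8 ≡ 0. → (10, 0)

(10, 0)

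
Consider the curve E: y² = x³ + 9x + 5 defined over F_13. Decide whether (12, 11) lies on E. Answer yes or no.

y² = 11² ≡ 4; x³ + 9x + 5 = 1841 ≡ 8 (mod 13). 4 ≠ 8.

no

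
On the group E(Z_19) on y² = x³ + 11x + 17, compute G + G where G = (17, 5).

tangent at (17, 5): λ = (3·17² + 11)/(2·5) ≡ 4/10. 10⁻¹ ≡ 2 (mod 19) since 10·2 = 20 ≡ 1, so λ ≡ 4·2 ≡ 8.
  x = λ² - 17 - 17 = 64 - 34 ≡ 11; y = λ·(17 - 11) - 5 ≡ 5. → (11, 5)

(11, 5)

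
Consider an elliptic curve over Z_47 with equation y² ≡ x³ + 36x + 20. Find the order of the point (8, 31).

11

2P: tangent at (8, 31): λ = (3·8² + 36)/(2·31) ≡ 40/15. 15⁻¹ ≡ 22 (mod 47), so λ ≡ 40·22 ≡ 34.
  x = λ² - 8 - 8 = 1156 - 16 ≡ 12; y = λ·(8 - 12) - 31 ≡ 21. → (12, 21)
3P: (12, 21) + (8, 31). λ = (31 - 21)/(8 - 12) ≡ 10/43 mod 47. 43⁻¹ ≡ 35 (mod 47), so λ ≡ 21.
  x = λ² - 12 - 8 = 441 - 20 ≡ 45; y = λ·(12 - 45) - 21 ≡ 38. → (45, 38)
4P: (45, 38) + (8, 31). λ = (31 - 38)/(8 - 45) ≡ 40/10 mod 47. 10⁻¹ ≡ 33 (mod 47) since 10·33 = 330 ≡ 1, so λ ≡ 4.
  x = λ² - 45 - 8 = 16 - 53 ≡ 10; y = λ·(45 - 10) - 38 ≡ 8. → (10, 8)
5P: (10, 8) + (8, 31). λ = (31 - 8)/(8 - 10) ≡ 23/45 mod 47. 45⁻¹ ≡ 23 (mod 47) since 45·23 = 1035 ≡ 1, so λ ≡ 12.
  x = λ² - 10 - 8 = 144 - 18 ≡ 32; y = λ·(10 - 32) - 8 ≡ 10. → (32, 10)
6P: (32, 10) + (8, 31). λ = (31 - 10)/(8 - 32) ≡ 21/23 mod 47. 23⁻¹ ≡ 45 (mod 47), so λ ≡ 5.
  x = λ² - 32 - 8 = 25 - 40 ≡ 32; y = λ·(32 - 32) - 10 ≡ 37. → (32, 37)
7P: (32, 37) + (8, 31). λ = (31 - 37)/(8 - 32) ≡ 41/23 mod 47. 23⁻¹ ≡ 45 (mod 47), so λ ≡ 12.
  x = λ² - 32 - 8 = 144 - 40 ≡ 10; y = λ·(32 - 10) - 37 ≡ 39. → (10, 39)
8P: (10, 39) + (8, 31). λ = (31 - 39)/(8 - 10) ≡ 39/45 mod 47. 45⁻¹ ≡ 23 (mod 47), so λ ≡ 4.
  x = λ² - 10 - 8 = 16 - 18 ≡ 45; y = λ·(10 - 45) - 39 ≡ 9. → (45, 9)
9P: (45, 9) + (8, 31). λ = (31 - 9)/(8 - 45) ≡ 22/10 mod 47. 10⁻¹ ≡ 33 (mod 47), so λ ≡ 21.
  x = λ² - 45 - 8 = 441 - 53 ≡ 12; y = λ·(45 - 12) - 9 ≡ 26. → (12, 26)
10P: (12, 26) + (8, 31). λ = (31 - 26)/(8 - 12) ≡ 5/43 mod 47. 43⁻¹ ≡ 35 (mod 47) since 43·35 = 1505 ≡ 1, so λ ≡ 34.
  x = λ² - 12 - 8 = 1156 - 20 ≡ 8; y = λ·(12 - 8) - 26 ≡ 16. → (8, 16)
11P: (8, 16) + (8, 31): same x and y₁ ≡ -y₂, so the sum is 𝒪.
11P = 𝒪, so the order is 11.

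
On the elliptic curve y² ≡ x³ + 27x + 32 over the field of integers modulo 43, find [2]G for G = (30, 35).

tangent at (30, 35): λ = (3·30² + 27)/(2·35) ≡ 18/27. 27⁻¹ ≡ 8 (mod 43), so λ ≡ 18·8 ≡ 15.
  x = λ² - 30 - 30 = 225 - 60 ≡ 36; y = λ·(30 - 36) - 35 ≡ 4. → (36, 4)

(36, 4)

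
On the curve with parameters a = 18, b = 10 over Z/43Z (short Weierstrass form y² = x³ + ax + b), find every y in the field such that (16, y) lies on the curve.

none

x³ + 18x + 10 = 4394 ≡ 8 (mod 43).
8 is a non-residue mod 43; no y exists.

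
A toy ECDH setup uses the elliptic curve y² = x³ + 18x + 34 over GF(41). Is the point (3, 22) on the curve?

yes

y² = 22² ≡ 33; x³ + 18x + 34 = 115 ≡ 33 (mod 41). 33 = 33.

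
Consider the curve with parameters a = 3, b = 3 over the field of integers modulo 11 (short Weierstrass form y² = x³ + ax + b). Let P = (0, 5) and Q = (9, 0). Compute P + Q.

(0, 5) + (9, 0). λ = (0 - 5)/(9 - 0) ≡ 6/9 mod 11. 9⁻¹ ≡ 5 (mod 11), so λ ≡ 8.
  x = λ² - 0 - 9 = 64 - 9 ≡ 0; y = λ·(0 - 0) - 5 ≡ 6. → (0, 6)

(0, 6)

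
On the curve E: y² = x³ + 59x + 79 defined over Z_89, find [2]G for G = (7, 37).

(86, 63)

tangent at (7, 37): λ = (3·7² + 59)/(2·37) ≡ 28/74. 74⁻¹ ≡ 83 (mod 89), so λ ≡ 28·83 ≡ 10.
  x = λ² - 7 - 7 = 100 - 14 ≡ 86; y = λ·(7 - 86) - 37 ≡ 63. → (86, 63)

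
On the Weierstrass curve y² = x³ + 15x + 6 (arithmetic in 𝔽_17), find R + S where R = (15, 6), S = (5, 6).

(15, 6) + (5, 6). λ = (6 - 6)/(5 - 15) ≡ 0/7 mod 17. 7⁻¹ ≡ 5 (mod 17), so λ ≡ 0.
  x = λ² - 15 - 5 = 0 - 20 ≡ 14; y = λ·(15 - 14) - 6 ≡ 11. → (14, 11)

(14, 11)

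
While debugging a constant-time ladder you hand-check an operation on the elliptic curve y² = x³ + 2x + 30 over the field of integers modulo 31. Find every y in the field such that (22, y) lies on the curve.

none

x³ + 2x + 30 = 10722 ≡ 27 (mod 31).
27 is a non-residue mod 31; no y exists.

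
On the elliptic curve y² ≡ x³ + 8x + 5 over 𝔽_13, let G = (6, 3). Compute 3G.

Repeated addition: build up to 3G.
2G: tangent at (6, 3): λ = (3·6² + 8)/(2·3) ≡ 12/6. 6⁻¹ ≡ 11 (mod 13), so λ ≡ 12·11 ≡ 2.
  x = λ² - 6 - 6 = 4 - 12 ≡ 5; y = λ·(6 - 5) - 3 ≡ 12. → (5, 12)
3G: (5, 12) + (6, 3). λ = (3 - 12)/(6 - 5) ≡ 4/1 mod 13. 1⁻¹ ≡ 1 (mod 13), so λ ≡ 4.
  x = λ² - 5 - 6 = 16 - 11 ≡ 5; y = λ·(5 - 5) - 12 ≡ 1. → (5, 1)

(5, 1)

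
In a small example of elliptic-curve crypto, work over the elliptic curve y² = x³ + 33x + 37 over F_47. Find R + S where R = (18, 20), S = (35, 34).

(22, 32)

(18, 20) + (35, 34). λ = (34 - 20)/(35 - 18) ≡ 14/17 mod 47. 17⁻¹ ≡ 36 (mod 47), so λ ≡ 34.
  x = λ² - 18 - 35 = 1156 - 53 ≡ 22; y = λ·(18 - 22) - 20 ≡ 32. → (22, 32)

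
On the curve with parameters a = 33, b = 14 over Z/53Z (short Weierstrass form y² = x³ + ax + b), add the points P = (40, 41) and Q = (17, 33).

(40, 41) + (17, 33). λ = (33 - 41)/(17 - 40) ≡ 45/30 mod 53. 30⁻¹ ≡ 23 (mod 53), so λ ≡ 28.
  x = λ² - 40 - 17 = 784 - 57 ≡ 38; y = λ·(40 - 38) - 41 ≡ 15. → (38, 15)

(38, 15)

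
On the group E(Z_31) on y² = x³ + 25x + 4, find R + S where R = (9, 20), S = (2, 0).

(9, 20) + (2, 0). λ = (0 - 20)/(2 - 9) ≡ 11/24 mod 31. 24⁻¹ ≡ 22 (mod 31) since 24·22 = 528 ≡ 1, so λ ≡ 25.
  x = λ² - 9 - 2 = 625 - 11 ≡ 25; y = λ·(9 - 25) - 20 ≡ 14. → (25, 14)

(25, 14)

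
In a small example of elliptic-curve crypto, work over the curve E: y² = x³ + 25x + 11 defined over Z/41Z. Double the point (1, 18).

tangent at (1, 18): λ = (3·1² + 25)/(2·18) ≡ 28/36. 36⁻¹ ≡ 8 (mod 41), so λ ≡ 28·8 ≡ 19.
  x = λ² - 1 - 1 = 361 - 2 ≡ 31; y = λ·(1 - 31) - 18 ≡ 27. → (31, 27)

(31, 27)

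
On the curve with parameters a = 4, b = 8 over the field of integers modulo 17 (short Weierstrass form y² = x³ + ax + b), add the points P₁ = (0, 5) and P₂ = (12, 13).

(0, 5) + (12, 13). λ = (13 - 5)/(12 - 0) ≡ 8/12 mod 17. 12⁻¹ ≡ 10 (mod 17) since 12·10 = 120 ≡ 1, so λ ≡ 12.
  x = λ² - 0 - 12 = 144 - 12 ≡ 13; y = λ·(0 - 13) - 5 ≡ 9. → (13, 9)

(13, 9)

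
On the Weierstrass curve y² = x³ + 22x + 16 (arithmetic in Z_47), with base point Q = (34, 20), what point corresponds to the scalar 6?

(0, 43)

Repeated addition: build up to 6Q.
2Q: tangent at (34, 20): λ = (3·34² + 22)/(2·20) ≡ 12/40. 40⁻¹ ≡ 20 (mod 47) since 40·20 = 800 ≡ 1, so λ ≡ 12·20 ≡ 5.
  x = λ² - 34 - 34 = 25 - 68 ≡ 4; y = λ·(34 - 4) - 20 ≡ 36. → (4, 36)
3Q: (4, 36) + (34, 20). λ = (20 - 36)/(34 - 4) ≡ 31/30 mod 47. 30⁻¹ ≡ 11 (mod 47), so λ ≡ 12.
  x = λ² - 4 - 34 = 144 - 38 ≡ 12; y = λ·(4 - 12) - 36 ≡ 9. → (12, 9)
4Q: (12, 9) + (34, 20). λ = (20 - 9)/(34 - 12) ≡ 11/22 mod 47. 22⁻¹ ≡ 15 (mod 47), so λ ≡ 24.
  x = λ² - 12 - 34 = 576 - 46 ≡ 13; y = λ·(12 - 13) - 9 ≡ 14. → (13, 14)
5Q: (13, 14) + (34, 20). λ = (20 - 14)/(34 - 13) ≡ 6/21 mod 47. 21⁻¹ ≡ 9 (mod 47) since 21·9 = 189 ≡ 1, so λ ≡ 7.
  x = λ² - 13 - 34 = 49 - 47 ≡ 2; y = λ·(13 - 2) - 14 ≡ 16. → (2, 16)
6Q: (2, 16) + (34, 20). λ = (20 - 16)/(34 - 2) ≡ 4/32 mod 47. 32⁻¹ ≡ 25 (mod 47) since 32·25 = 800 ≡ 1, so λ ≡ 6.
  x = λ² - 2 - 34 = 36 - 36 ≡ 0; y = λ·(2 - 0) - 16 ≡ 43. → (0, 43)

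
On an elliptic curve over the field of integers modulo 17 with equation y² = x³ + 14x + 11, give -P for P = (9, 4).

-(9, 4) = (9, -4 mod 17) = (9, 13).

(9, 13)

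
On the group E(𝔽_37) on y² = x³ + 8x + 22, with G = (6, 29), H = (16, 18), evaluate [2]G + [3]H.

First 2G:
Repeated addition: build up to 2G.
2G: tangent at (6, 29): λ = (3·6² + 8)/(2·29) ≡ 5/21. 21⁻¹ ≡ 30 (mod 37), so λ ≡ 5·30 ≡ 2.
  x = λ² - 6 - 6 = 4 - 12 ≡ 29; y = λ·(6 - 29) - 29 ≡ 36. → (29, 36)
2G = (29, 36).
Next 3H:
Repeated addition: build up to 3H.
2H: tangent at (16, 18): λ = (3·16² + 8)/(2·18) ≡ 36/36. 36⁻¹ ≡ 36 (mod 37) since 36·36 = 1296 ≡ 1, so λ ≡ 36·36 ≡ 1.
  x = λ² - 16 - 16 = 1 - 32 ≡ 6; y = λ·(16 - 6) - 18 ≡ 29. → (6, 29)
3H: (6, 29) + (16, 18). λ = (18 - 29)/(16 - 6) ≡ 26/10 mod 37. 10⁻¹ ≡ 26 (mod 37) since 10·26 = 260 ≡ 1, so λ ≡ 10.
  x = λ² - 6 - 16 = 100 - 22 ≡ 4; y = λ·(6 - 4) - 29 ≡ 28. → (4, 28)
3H = (4, 28).
Finally 2G + 3H:
(29, 36) + (4, 28). λ = (28 - 36)/(4 - 29) ≡ 29/12 mod 37. 12⁻¹ ≡ 34 (mod 37), so λ ≡ 24.
  x = λ² - 29 - 4 = 576 - 33 ≡ 25; y = λ·(29 - 25) - 36 ≡ 23. → (25, 23)

(25, 23)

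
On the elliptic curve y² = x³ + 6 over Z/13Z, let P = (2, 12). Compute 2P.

tangent at (2, 12): λ = (3·2² + 0)/(2·12) ≡ 12/11. 11⁻¹ ≡ 6 (mod 13), so λ ≡ 12·6 ≡ 7.
  x = λ² - 2 - 2 = 49 - 4 ≡ 6; y = λ·(2 - 6) - 12 ≡ 12. → (6, 12)

(6, 12)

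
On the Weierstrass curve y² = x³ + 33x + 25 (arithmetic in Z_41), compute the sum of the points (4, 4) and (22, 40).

(19, 7)

(4, 4) + (22, 40). λ = (40 - 4)/(22 - 4) ≡ 36/18 mod 41. 18⁻¹ ≡ 16 (mod 41), so λ ≡ 2.
  x = λ² - 4 - 22 = 4 - 26 ≡ 19; y = λ·(4 - 19) - 4 ≡ 7. → (19, 7)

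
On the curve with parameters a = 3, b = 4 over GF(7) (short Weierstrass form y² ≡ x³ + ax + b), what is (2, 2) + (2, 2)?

tangent at (2, 2): λ = (3·2² + 3)/(2·2) ≡ 1/4. 4⁻¹ ≡ 2 (mod 7) since 4·2 = 8 ≡ 1, so λ ≡ 1·2 ≡ 2.
  x = λ² - 2 - 2 = 4 - 4 ≡ 0; y = λ·(2 - 0) - 2 ≡ 2. → (0, 2)

(0, 2)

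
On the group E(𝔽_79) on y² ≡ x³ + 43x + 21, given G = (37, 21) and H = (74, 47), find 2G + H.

(41, 0)

First 2G:
Repeated addition: build up to 2G.
2G: tangent at (37, 21): λ = (3·37² + 43)/(2·21) ≡ 42/42. 42⁻¹ ≡ 32 (mod 79), so λ ≡ 42·32 ≡ 1.
  x = λ² - 37 - 37 = 1 - 74 ≡ 6; y = λ·(37 - 6) - 21 ≡ 10. → (6, 10)
2G = (6, 10).
Finally 2G + H:
(6, 10) + (74, 47). λ = (47 - 10)/(74 - 6) ≡ 37/68 mod 79. 68⁻¹ ≡ 43 (mod 79), so λ ≡ 11.
  x = λ² - 6 - 74 = 121 - 80 ≡ 41; y = λ·(6 - 41) - 10 ≡ 0. → (41, 0)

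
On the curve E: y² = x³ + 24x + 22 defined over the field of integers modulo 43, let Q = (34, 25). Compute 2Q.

tangent at (34, 25): λ = (3·34² + 24)/(2·25) ≡ 9/7. 7⁻¹ ≡ 37 (mod 43), so λ ≡ 9·37 ≡ 32.
  x = λ² - 34 - 34 = 1024 - 68 ≡ 10; y = λ·(34 - 10) - 25 ≡ 12. → (10, 12)

(10, 12)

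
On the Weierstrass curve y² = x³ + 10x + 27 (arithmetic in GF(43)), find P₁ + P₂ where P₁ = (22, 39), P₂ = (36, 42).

(23, 13)

(22, 39) + (36, 42). λ = (42 - 39)/(36 - 22) ≡ 3/14 mod 43. 14⁻¹ ≡ 40 (mod 43) since 14·40 = 560 ≡ 1, so λ ≡ 34.
  x = λ² - 22 - 36 = 1156 - 58 ≡ 23; y = λ·(22 - 23) - 39 ≡ 13. → (23, 13)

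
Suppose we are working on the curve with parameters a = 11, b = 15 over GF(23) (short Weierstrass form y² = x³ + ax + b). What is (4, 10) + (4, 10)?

(21, 10)

tangent at (4, 10): λ = (3·4² + 11)/(2·10) ≡ 13/20. 20⁻¹ ≡ 15 (mod 23) since 20·15 = 300 ≡ 1, so λ ≡ 13·15 ≡ 11.
  x = λ² - 4 - 4 = 121 - 8 ≡ 21; y = λ·(4 - 21) - 10 ≡ 10. → (21, 10)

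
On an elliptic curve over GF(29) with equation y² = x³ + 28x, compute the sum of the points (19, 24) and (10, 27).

(13, 3)

(19, 24) + (10, 27). λ = (27 - 24)/(10 - 19) ≡ 3/20 mod 29. 20⁻¹ ≡ 16 (mod 29), so λ ≡ 19.
  x = λ² - 19 - 10 = 361 - 29 ≡ 13; y = λ·(19 - 13) - 24 ≡ 3. → (13, 3)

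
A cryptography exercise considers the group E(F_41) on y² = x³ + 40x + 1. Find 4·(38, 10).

(15, 9)

Write Q = (38, 10).
Double-and-add on 4 = (100)₂. Start with Q = (38, 10) for the leading 1-bit.
double: tangent at (38, 10): λ = (3·38² + 40)/(2·10) ≡ 26/20. 20⁻¹ ≡ 39 (mod 41) since 20·39 = 780 ≡ 1, so λ ≡ 26·39 ≡ 30.
  x = λ² - 38 - 38 = 900 - 76 ≡ 4; y = λ·(38 - 4) - 10 ≡ 26. → (4, 26)
double: tangent at (4, 26): λ = (3·4² + 40)/(2·26) ≡ 6/11. 11⁻¹ ≡ 15 (mod 41) since 11·15 = 165 ≡ 1, so λ ≡ 6·15 ≡ 8.
  x = λ² - 4 - 4 = 64 - 8 ≡ 15; y = λ·(4 - 15) - 26 ≡ 9. → (15, 9)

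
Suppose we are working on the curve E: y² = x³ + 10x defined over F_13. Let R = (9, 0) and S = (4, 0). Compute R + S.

(9, 0) + (4, 0). λ = (0 - 0)/(4 - 9) ≡ 0/8 mod 13. 8⁻¹ ≡ 5 (mod 13) since 8·5 = 40 ≡ 1, so λ ≡ 0.
  x = λ² - 9 - 4 = 0 - 13 ≡ 0; y = λ·(9 - 0) - 0 ≡ 0. → (0, 0)

(0, 0)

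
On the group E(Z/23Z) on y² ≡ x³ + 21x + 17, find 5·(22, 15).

Write G = (22, 15).
Double-and-add on 5 = (101)₂. Start with G = (22, 15) for the leading 1-bit.
double: tangent at (22, 15): λ = (3·22² + 21)/(2·15) ≡ 1/7. 7⁻¹ ≡ 10 (mod 23) since 7·10 = 70 ≡ 1, so λ ≡ 1·10 ≡ 10.
  x = λ² - 22 - 22 = 100 - 44 ≡ 10; y = λ·(22 - 10) - 15 ≡ 13. → (10, 13)
double: tangent at (10, 13): λ = (3·10² + 21)/(2·13) ≡ 22/3. 3⁻¹ ≡ 8 (mod 23), so λ ≡ 22·8 ≡ 15.
  x = λ² - 10 - 10 = 225 - 20 ≡ 21; y = λ·(10 - 21) - 13 ≡ 6. → (21, 6)
add G: (21, 6) + (22, 15). λ = (15 - 6)/(22 - 21) ≡ 9/1 mod 23. 1⁻¹ ≡ 1 (mod 23), so λ ≡ 9.
  x = λ² - 21 - 22 = 81 - 43 ≡ 15; y = λ·(21 - 15) - 6 ≡ 2. → (15, 2)

(15, 2)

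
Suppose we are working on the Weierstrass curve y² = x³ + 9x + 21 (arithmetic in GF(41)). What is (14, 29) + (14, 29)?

(11, 4)

tangent at (14, 29): λ = (3·14² + 9)/(2·29) ≡ 23/17. 17⁻¹ ≡ 29 (mod 41), so λ ≡ 23·29 ≡ 11.
  x = λ² - 14 - 14 = 121 - 28 ≡ 11; y = λ·(14 - 11) - 29 ≡ 4. → (11, 4)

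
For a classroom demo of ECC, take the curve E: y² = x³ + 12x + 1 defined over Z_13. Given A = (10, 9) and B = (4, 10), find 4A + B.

(5, 2)

First 4A:
Double-and-add on 4 = (100)₂. Start with A = (10, 9) for the leading 1-bit.
double: tangent at (10, 9): λ = (3·10² + 12)/(2·9) ≡ 0/5. 5⁻¹ ≡ 8 (mod 13) since 5·8 = 40 ≡ 1, so λ ≡ 0·8 ≡ 0.
  x = λ² - 10 - 10 = 0 - 20 ≡ 6; y = λ·(10 - 6) - 9 ≡ 4. → (6, 4)
double: tangent at (6, 4): λ = (3·6² + 12)/(2·4) ≡ 3/8. 8⁻¹ ≡ 5 (mod 13), so λ ≡ 3·5 ≡ 2.
  x = λ² - 6 - 6 = 4 - 12 ≡ 5; y = λ·(6 - 5) - 4 ≡ 11. → (5, 11)
4A = (5, 11).
Finally 4A + B:
(5, 11) + (4, 10). λ = (10 - 11)/(4 - 5) ≡ 12/12 mod 13. 12⁻¹ ≡ 12 (mod 13), so λ ≡ 1.
  x = λ² - 5 - 4 = 1 - 9 ≡ 5; y = λ·(5 - 5) - 11 ≡ 2. → (5, 2)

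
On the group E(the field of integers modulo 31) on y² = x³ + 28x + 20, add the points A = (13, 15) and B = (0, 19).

(13, 15) + (0, 19). λ = (19 - 15)/(0 - 13) ≡ 4/18 mod 31. 18⁻¹ ≡ 19 (mod 31), so λ ≡ 14.
  x = λ² - 13 - 0 = 196 - 13 ≡ 28; y = λ·(13 - 28) - 15 ≡ 23. → (28, 23)

(28, 23)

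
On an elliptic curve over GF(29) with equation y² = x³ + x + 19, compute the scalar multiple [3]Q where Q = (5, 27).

(20, 8)

Repeated addition: build up to 3Q.
2Q: tangent at (5, 27): λ = (3·5² + 1)/(2·27) ≡ 18/25. 25⁻¹ ≡ 7 (mod 29) since 25·7 = 175 ≡ 1, so λ ≡ 18·7 ≡ 10.
  x = λ² - 5 - 5 = 100 - 10 ≡ 3; y = λ·(5 - 3) - 27 ≡ 22. → (3, 22)
3Q: (3, 22) + (5, 27). λ = (27 - 22)/(5 - 3) ≡ 5/2 mod 29. 2⁻¹ ≡ 15 (mod 29), so λ ≡ 17.
  x = λ² - 3 - 5 = 289 - 8 ≡ 20; y = λ·(3 - 20) - 22 ≡ 8. → (20, 8)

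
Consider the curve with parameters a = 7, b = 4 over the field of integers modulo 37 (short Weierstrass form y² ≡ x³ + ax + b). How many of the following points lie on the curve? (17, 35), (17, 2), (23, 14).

3

(17, 35): 35² ≡ 4, rhs ≡ 4 → on.
(17, 2): 2² ≡ 4, rhs ≡ 4 → on.
(23, 14): 14² ≡ 11, rhs ≡ 11 → on.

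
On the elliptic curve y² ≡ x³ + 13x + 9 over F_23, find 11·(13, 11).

(19, 13)

Write P = (13, 11).
Repeated addition: build up to 11P.
2P: tangent at (13, 11): λ = (3·13² + 13)/(2·11) ≡ 14/22. 22⁻¹ ≡ 22 (mod 23), so λ ≡ 14·22 ≡ 9.
  x = λ² - 13 - 13 = 81 - 26 ≡ 9; y = λ·(13 - 9) - 11 ≡ 2. → (9, 2)
3P: (9, 2) + (13, 11). λ = (11 - 2)/(13 - 9) ≡ 9/4 mod 23. 4⁻¹ ≡ 6 (mod 23), so λ ≡ 8.
  x = λ² - 9 - 13 = 64 - 22 ≡ 19; y = λ·(9 - 19) - 2 ≡ 10. → (19, 10)
4P: (19, 10) + (13, 11). λ = (11 - 10)/(13 - 19) ≡ 1/17 mod 23. 17⁻¹ ≡ 19 (mod 23), so λ ≡ 19.
  x = λ² - 19 - 13 = 361 - 32 ≡ 7; y = λ·(19 - 7) - 10 ≡ 11. → (7, 11)
5P: (7, 11) + (13, 11). λ = (11 - 11)/(13 - 7) ≡ 0/6 mod 23. 6⁻¹ ≡ 4 (mod 23), so λ ≡ 0.
  x = λ² - 7 - 13 = 0 - 20 ≡ 3; y = λ·(7 - 3) - 11 ≡ 12. → (3, 12)
6P: (3, 12) + (13, 11). λ = (11 - 12)/(13 - 3) ≡ 22/10 mod 23. 10⁻¹ ≡ 7 (mod 23), so λ ≡ 16.
  x = λ² - 3 - 13 = 256 - 16 ≡ 10; y = λ·(3 - 10) - 12 ≡ 14. → (10, 14)
7P: (10, 14) + (13, 11). λ = (11 - 14)/(13 - 10) ≡ 20/3 mod 23. 3⁻¹ ≡ 8 (mod 23), so λ ≡ 22.
  x = λ² - 10 - 13 = 484 - 23 ≡ 1; y = λ·(10 - 1) - 14 ≡ 0. → (1, 0)
8P: (1, 0) + (13, 11). λ = (11 - 0)/(13 - 1) ≡ 11/12 mod 23. 12⁻¹ ≡ 2 (mod 23), so λ ≡ 22.
  x = λ² - 1 - 13 = 484 - 14 ≡ 10; y = λ·(1 - 10) - 0 ≡ 9. → (10, 9)
9P: (10, 9) + (13, 11). λ = (11 - 9)/(13 - 10) ≡ 2/3 mod 23. 3⁻¹ ≡ 8 (mod 23), so λ ≡ 16.
  x = λ² - 10 - 13 = 256 - 23 ≡ 3; y = λ·(10 - 3) - 9 ≡ 11. → (3, 11)
10P: (3, 11) + (13, 11). λ = (11 - 11)/(13 - 3) ≡ 0/10 mod 23. 10⁻¹ ≡ 7 (mod 23) since 10·7 = 70 ≡ 1, so λ ≡ 0.
  x = λ² - 3 - 13 = 0 - 16 ≡ 7; y = λ·(3 - 7) - 11 ≡ 12. → (7, 12)
11P: (7, 12) + (13, 11). λ = (11 - 12)/(13 - 7) ≡ 22/6 mod 23. 6⁻¹ ≡ 4 (mod 23), so λ ≡ 19.
  x = λ² - 7 - 13 = 361 - 20 ≡ 19; y = λ·(7 - 19) - 12 ≡ 13. → (19, 13)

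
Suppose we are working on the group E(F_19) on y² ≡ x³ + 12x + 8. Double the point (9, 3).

(7, 6)

tangent at (9, 3): λ = (3·9² + 12)/(2·3) ≡ 8/6. 6⁻¹ ≡ 16 (mod 19) since 6·16 = 96 ≡ 1, so λ ≡ 8·16 ≡ 14.
  x = λ² - 9 - 9 = 196 - 18 ≡ 7; y = λ·(9 - 7) - 3 ≡ 6. → (7, 6)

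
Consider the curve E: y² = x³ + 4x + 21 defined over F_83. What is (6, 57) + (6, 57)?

tangent at (6, 57): λ = (3·6² + 4)/(2·57) ≡ 29/31. 31⁻¹ ≡ 75 (mod 83) since 31·75 = 2325 ≡ 1, so λ ≡ 29·75 ≡ 17.
  x = λ² - 6 - 6 = 289 - 12 ≡ 28; y = λ·(6 - 28) - 57 ≡ 67. → (28, 67)

(28, 67)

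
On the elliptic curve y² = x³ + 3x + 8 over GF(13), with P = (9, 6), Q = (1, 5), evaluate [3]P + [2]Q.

First 3P:
Repeated addition: build up to 3P.
2P: tangent at (9, 6): λ = (3·9² + 3)/(2·6) ≡ 12/12. 12⁻¹ ≡ 12 (mod 13), so λ ≡ 12·12 ≡ 1.
  x = λ² - 9 - 9 = 1 - 18 ≡ 9; y = λ·(9 - 9) - 6 ≡ 7. → (9, 7)
3P: (9, 7) + (9, 6): same x and y₁ ≡ -y₂, so the sum is 𝒪.
3P = 𝒪.
Next 2Q:
Repeated addition: build up to 2Q.
2Q: tangent at (1, 5): λ = (3·1² + 3)/(2·5) ≡ 6/10. 10⁻¹ ≡ 4 (mod 13), so λ ≡ 6·4 ≡ 11.
  x = λ² - 1 - 1 = 121 - 2 ≡ 2; y = λ·(1 - 2) - 5 ≡ 10. → (2, 10)
2Q = (2, 10).
Finally 3P + 2Q:
𝒪 + (2, 10) = (2, 10) (identity).

(2, 10)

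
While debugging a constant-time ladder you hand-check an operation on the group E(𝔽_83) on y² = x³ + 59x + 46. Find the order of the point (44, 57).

2P: tangent at (44, 57): λ = (3·44² + 59)/(2·57) ≡ 57/31. 31⁻¹ ≡ 75 (mod 83), so λ ≡ 57·75 ≡ 42.
  x = λ² - 44 - 44 = 1764 - 88 ≡ 16; y = λ·(44 - 16) - 57 ≡ 40. → (16, 40)
3P: (16, 40) + (44, 57). λ = (57 - 40)/(44 - 16) ≡ 17/28 mod 83. 28⁻¹ ≡ 3 (mod 83), so λ ≡ 51.
  x = λ² - 16 - 44 = 2601 - 60 ≡ 51; y = λ·(16 - 51) - 40 ≡ 1. → (51, 1)
4P: (51, 1) + (44, 57). λ = (57 - 1)/(44 - 51) ≡ 56/76 mod 83. 76⁻¹ ≡ 71 (mod 83) since 76·71 = 5396 ≡ 1, so λ ≡ 75.
  x = λ² - 51 - 44 = 5625 - 95 ≡ 52; y = λ·(51 - 52) - 1 ≡ 7. → (52, 7)
5P: (52, 7) + (44, 57). λ = (57 - 7)/(44 - 52) ≡ 50/75 mod 83. 75⁻¹ ≡ 31 (mod 83), so λ ≡ 56.
  x = λ² - 52 - 44 = 3136 - 96 ≡ 52; y = λ·(52 - 52) - 7 ≡ 76. → (52, 76)
6P: (52, 76) + (44, 57). λ = (57 - 76)/(44 - 52) ≡ 64/75 mod 83. 75⁻¹ ≡ 31 (mod 83) since 75·31 = 2325 ≡ 1, so λ ≡ 75.
  x = λ² - 52 - 44 = 5625 - 96 ≡ 51; y = λ·(52 - 51) - 76 ≡ 82. → (51, 82)
7P: (51, 82) + (44, 57). λ = (57 - 82)/(44 - 51) ≡ 58/76 mod 83. 76⁻¹ ≡ 71 (mod 83), so λ ≡ 51.
  x = λ² - 51 - 44 = 2601 - 95 ≡ 16; y = λ·(51 - 16) - 82 ≡ 43. → (16, 43)
8P: (16, 43) + (44, 57). λ = (57 - 43)/(44 - 16) ≡ 14/28 mod 83. 28⁻¹ ≡ 3 (mod 83) since 28·3 = 84 ≡ 1, so λ ≡ 42.
  x = λ² - 16 - 44 = 1764 - 60 ≡ 44; y = λ·(16 - 44) - 43 ≡ 26. → (44, 26)
9P: (44, 26) + (44, 57): same x and y₁ ≡ -y₂, so the sum is 𝒪.
9P = 𝒪, so the order is 9.

9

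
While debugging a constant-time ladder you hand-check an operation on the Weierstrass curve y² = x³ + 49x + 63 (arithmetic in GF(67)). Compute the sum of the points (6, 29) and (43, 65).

(65, 15)

(6, 29) + (43, 65). λ = (65 - 29)/(43 - 6) ≡ 36/37 mod 67. 37⁻¹ ≡ 29 (mod 67), so λ ≡ 39.
  x = λ² - 6 - 43 = 1521 - 49 ≡ 65; y = λ·(6 - 65) - 29 ≡ 15. → (65, 15)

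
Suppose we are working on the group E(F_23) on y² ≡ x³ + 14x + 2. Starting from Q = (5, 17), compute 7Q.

Double-and-add on 7 = (111)₂. Start with Q = (5, 17) for the leading 1-bit.
double: tangent at (5, 17): λ = (3·5² + 14)/(2·17) ≡ 20/11. 11⁻¹ ≡ 21 (mod 23) since 11·21 = 231 ≡ 1, so λ ≡ 20·21 ≡ 6.
  x = λ² - 5 - 5 = 36 - 10 ≡ 3; y = λ·(5 - 3) - 17 ≡ 18. → (3, 18)
add Q: (3, 18) + (5, 17). λ = (17 - 18)/(5 - 3) ≡ 22/2 mod 23. 2⁻¹ ≡ 12 (mod 23), so λ ≡ 11.
  x = λ² - 3 - 5 = 121 - 8 ≡ 21; y = λ·(3 - 21) - 18 ≡ 14. → (21, 14)
double: tangent at (21, 14): λ = (3·21² + 14)/(2·14) ≡ 3/5. 5⁻¹ ≡ 14 (mod 23), so λ ≡ 3·14 ≡ 19.
  x = λ² - 21 - 21 = 361 - 42 ≡ 20; y = λ·(21 - 20) - 14 ≡ 5. → (20, 5)
add Q: (20, 5) + (5, 17). λ = (17 - 5)/(5 - 20) ≡ 12/8 mod 23. 8⁻¹ ≡ 3 (mod 23) since 8·3 = 24 ≡ 1, so λ ≡ 13.
  x = λ² - 20 - 5 = 169 - 25 ≡ 6; y = λ·(20 - 6) - 5 ≡ 16. → (6, 16)

(6, 16)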